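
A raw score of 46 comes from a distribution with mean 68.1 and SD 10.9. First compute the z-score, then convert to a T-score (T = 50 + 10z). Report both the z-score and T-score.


z = (X - mean) / SD = (46 - 68.1) / 10.9
z = -22.1 / 10.9
z = -2.0275
T-score = T = 50 + 10z
Carry z at full precision (z = -22.1 / 10.9) into the conversion:
T-score = 50 + 10 * (-22.1 / 10.9) = 50 + -221 / 10.9
T-score = 50 + -20.2752
T-score = 29.7248

29.7248


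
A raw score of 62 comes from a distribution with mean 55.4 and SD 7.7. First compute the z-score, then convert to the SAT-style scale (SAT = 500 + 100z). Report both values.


z = (X - mean) / SD = (62 - 55.4) / 7.7
z = 6.6 / 7.7
z = 0.8571
SAT-scale = SAT = 500 + 100z
Carry z at full precision (z = 6.6 / 7.7) into the conversion:
SAT-scale = 500 + 100 * (6.6 / 7.7) = 500 + 660 / 7.7
SAT-scale = 500 + 85.7143
SAT-scale = 585.7143

585.7143


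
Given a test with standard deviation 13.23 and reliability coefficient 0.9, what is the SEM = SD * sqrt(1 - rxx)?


SEM = SD * sqrt(1 - rxx)
SEM = 13.23 * sqrt(1 - 0.9)
SEM = 13.23 * sqrt(0.1) = 13.23 * 0.316228
SEM = 4.1837

4.1837


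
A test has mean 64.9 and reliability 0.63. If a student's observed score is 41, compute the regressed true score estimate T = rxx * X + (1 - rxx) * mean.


T_est = rxx * X + (1 - rxx) * mean
T_est = 0.63 * 41 + 0.37 * 64.9
T_est = 25.83 + 24.013
T_est = 49.843

49.843


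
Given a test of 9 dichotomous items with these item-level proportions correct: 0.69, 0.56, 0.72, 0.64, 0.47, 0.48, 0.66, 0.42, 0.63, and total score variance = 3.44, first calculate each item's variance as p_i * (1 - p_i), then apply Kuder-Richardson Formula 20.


For each item, compute p_i * q_i:
  Item 1: 0.69 * 0.31 = 0.2139
  Item 2: 0.56 * 0.44 = 0.2464
  Item 3: 0.72 * 0.28 = 0.2016
  Item 4: 0.64 * 0.36 = 0.2304
  Item 5: 0.47 * 0.53 = 0.2491
  Item 6: 0.48 * 0.52 = 0.2496
  Item 7: 0.66 * 0.34 = 0.2244
  Item 8: 0.42 * 0.58 = 0.2436
  Item 9: 0.63 * 0.37 = 0.2331
Sum(p_i * q_i) = 0.2139 + 0.2464 + 0.2016 + 0.2304 + 0.2491 + 0.2496 + 0.2244 + 0.2436 + 0.2331 = 2.0921
KR-20 = (k/(k-1)) * (1 - Sum(p_i*q_i) / Var_total)
= (9/8) * (1 - 2.0921/3.44)
= 1.125 * 0.3918
KR-20 = 0.4408

0.4408


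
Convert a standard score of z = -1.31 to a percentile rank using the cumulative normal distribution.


CDF(z) = 0.5 * (1 + erf(z/sqrt(2)))
erf(-0.9263) = -0.8098
CDF = 0.0951
Percentile rank = 0.0951 * 100 = 9.51

9.51


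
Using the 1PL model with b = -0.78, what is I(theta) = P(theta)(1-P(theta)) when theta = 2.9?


P = 1/(1+exp(-(2.9--0.78))) = 0.9754
I = P*(1-P) = 0.9754 * 0.0246
I = 0.024

0.024


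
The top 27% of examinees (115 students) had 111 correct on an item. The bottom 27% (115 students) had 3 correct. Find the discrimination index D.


p_upper = 111/115 = 0.9652
p_lower = 3/115 = 0.0261
D = 0.9652 - 0.0261 = 0.9391

0.9391


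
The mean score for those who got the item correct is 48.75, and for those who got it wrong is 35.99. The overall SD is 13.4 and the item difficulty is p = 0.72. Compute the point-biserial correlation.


q = 1 - p = 0.28
rpb = ((M1 - M0) / SD) * sqrt(p * q)
rpb = ((48.75 - 35.99) / 13.4) * sqrt(0.72 * 0.28)
rpb = 0.4276

0.4276


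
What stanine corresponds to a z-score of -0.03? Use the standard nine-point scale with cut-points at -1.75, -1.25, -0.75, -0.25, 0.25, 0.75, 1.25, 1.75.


Stanine boundaries: [-1.75, -1.25, -0.75, -0.25, 0.25, 0.75, 1.25, 1.75]
z = -0.03
Check each boundary:
  z >= -1.75 -> could be stanine 2
  z >= -1.25 -> could be stanine 3
  z >= -0.75 -> could be stanine 4
  z >= -0.25 -> could be stanine 5
  z < 0.25
  z < 0.75
  z < 1.25
  z < 1.75
Highest qualifying boundary gives stanine = 5

5


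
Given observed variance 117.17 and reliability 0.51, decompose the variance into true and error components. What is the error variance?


var_true = rxx * var_obs = 0.51 * 117.17 = 59.7567
var_error = var_obs - var_true
var_error = 117.17 - 59.7567
var_error = 57.4133

57.4133


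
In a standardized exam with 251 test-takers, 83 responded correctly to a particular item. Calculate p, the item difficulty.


Item difficulty p = number correct / total examinees
p = 83 / 251
p = 0.3307

0.3307


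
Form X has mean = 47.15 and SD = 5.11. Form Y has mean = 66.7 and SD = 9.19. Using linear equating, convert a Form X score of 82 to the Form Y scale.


slope = SD_Y / SD_X = 9.19 / 5.11 ~ 1.7984
intercept = mean_Y - slope * mean_X = 66.7 - (9.19 / 5.11) * 47.15 ~ -18.0962
Y = slope * X + intercept. To avoid rounding drift from the rounded slope/intercept, evaluate the equivalent form Y = mean_Y + SD_Y * (X - mean_X) / SD_X at full precision:
Y = 66.7 + 9.19 * (82 - 47.15) / 5.11
Y = 66.7 + 9.19 * 34.85 / 5.11
Y = 66.7 + 320.2715 / 5.11
Y = 66.7 + 62.6754
Y = 129.3754

129.3754


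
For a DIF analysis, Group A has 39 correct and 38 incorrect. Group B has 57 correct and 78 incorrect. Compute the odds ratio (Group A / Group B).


Odds_A = 39/38 = 1.0263
Odds_B = 57/78 = 0.7308
OR = Odds_A / Odds_B = 1.0263 / 0.7308
Exactly, OR = (39 * 78) / (38 * 57) = 3042 / 2166
OR = 1.4044

1.4044


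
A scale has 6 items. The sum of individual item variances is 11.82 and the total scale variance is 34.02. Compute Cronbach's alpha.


alpha = (k/(k-1)) * (1 - sum(si^2)/s_total^2)
= (6/5) * (1 - 11.82/34.02)
alpha = 0.7831

0.7831


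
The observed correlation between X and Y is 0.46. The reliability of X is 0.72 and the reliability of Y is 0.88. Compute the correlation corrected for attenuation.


r_corrected = rxy / sqrt(rxx * ryy)
= 0.46 / sqrt(0.72 * 0.88)
= 0.46 / sqrt(0.6336)
= 0.46 / 0.79599
r_corrected = 0.5779

0.5779


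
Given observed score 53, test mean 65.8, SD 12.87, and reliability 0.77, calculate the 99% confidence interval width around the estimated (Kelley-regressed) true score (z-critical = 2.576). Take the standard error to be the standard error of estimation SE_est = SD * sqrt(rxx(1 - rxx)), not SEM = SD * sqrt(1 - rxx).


True score estimate = 0.77*53 + 0.23*65.8 = 55.944
SE_est = SD * sqrt(rxx * (1 - rxx)) = 12.87 * sqrt(0.77 * 0.23) = 12.87 * sqrt(0.1771) = 5.416114
CI = T_est +/- z * SE_est, so width = 2 * z * SE_est = 2 * 2.576 * 5.416114
Width = 27.9038

27.9038


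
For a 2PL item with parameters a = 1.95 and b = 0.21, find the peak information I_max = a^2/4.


For 2PL, max info at theta = b = 0.21
I_max = a^2 / 4 = 1.95^2 / 4
= 3.8025 / 4
I_max = 0.9506

0.9506


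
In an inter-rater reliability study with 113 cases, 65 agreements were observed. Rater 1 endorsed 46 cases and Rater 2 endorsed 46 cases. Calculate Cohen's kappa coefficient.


P_o = 65/113 = 0.575221
P_e = (46*46 + 67*67) / 12769 = 0.517268
kappa = (P_o - P_e) / (1 - P_e)
kappa = (0.575221 - 0.517268) / (1 - 0.517268)
kappa = 0.1201

0.1201


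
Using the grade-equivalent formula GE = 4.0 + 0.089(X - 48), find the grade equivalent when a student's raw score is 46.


raw - median = 46 - 48 = -2
slope * diff = 0.089 * -2 = -0.178
GE = 4.0 + -0.178
GE = 3.822

3.822


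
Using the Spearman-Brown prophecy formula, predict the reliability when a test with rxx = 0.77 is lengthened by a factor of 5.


r_new = (n * rxx) / (1 + (n-1) * rxx)
r_new = (5 * 0.77) / (1 + 4 * 0.77)
r_new = 3.85 / 4.08
r_new = 0.9436

0.9436


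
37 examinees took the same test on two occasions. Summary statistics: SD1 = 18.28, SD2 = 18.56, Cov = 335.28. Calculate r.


r = cov(X,Y) / (SD_X * SD_Y)
r = 335.28 / (18.28 * 18.56)
r = 335.28 / 339.2768
r = 0.9882

0.9882


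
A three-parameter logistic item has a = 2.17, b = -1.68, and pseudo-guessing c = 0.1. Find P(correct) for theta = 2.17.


logit = 2.17*(2.17 - -1.68) = 8.3545
P* = 1/(1 + exp(-8.3545)) = 0.9998
P = 0.1 + (1 - 0.1) * 0.9998
P = 0.9998

0.9998


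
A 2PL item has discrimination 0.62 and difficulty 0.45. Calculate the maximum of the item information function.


For 2PL, max info at theta = b = 0.45
I_max = a^2 / 4 = 0.62^2 / 4
= 0.3844 / 4
I_max = 0.0961

0.0961


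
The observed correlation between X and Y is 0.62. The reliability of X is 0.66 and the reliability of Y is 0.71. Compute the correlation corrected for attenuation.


r_corrected = rxy / sqrt(rxx * ryy)
= 0.62 / sqrt(0.66 * 0.71)
= 0.62 / sqrt(0.4686)
= 0.62 / 0.684544
r_corrected = 0.9057

0.9057


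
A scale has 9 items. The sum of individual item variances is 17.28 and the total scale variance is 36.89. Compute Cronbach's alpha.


alpha = (k/(k-1)) * (1 - sum(si^2)/s_total^2)
= (9/8) * (1 - 17.28/36.89)
alpha = 0.598

0.598


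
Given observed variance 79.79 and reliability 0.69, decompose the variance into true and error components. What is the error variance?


var_true = rxx * var_obs = 0.69 * 79.79 = 55.0551
var_error = var_obs - var_true
var_error = 79.79 - 55.0551
var_error = 24.7349

24.7349


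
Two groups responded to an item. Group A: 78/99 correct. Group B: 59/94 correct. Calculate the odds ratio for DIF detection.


Odds_A = 78/21 = 3.7143
Odds_B = 59/35 = 1.6857
OR = Odds_A / Odds_B = 3.7143 / 1.6857
Exactly, OR = (78 * 35) / (21 * 59) = 2730 / 1239
OR = 2.2034

2.2034


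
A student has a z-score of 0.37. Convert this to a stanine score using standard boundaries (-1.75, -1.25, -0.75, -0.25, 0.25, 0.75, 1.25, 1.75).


Stanine boundaries: [-1.75, -1.25, -0.75, -0.25, 0.25, 0.75, 1.25, 1.75]
z = 0.37
Check each boundary:
  z >= -1.75 -> could be stanine 2
  z >= -1.25 -> could be stanine 3
  z >= -0.75 -> could be stanine 4
  z >= -0.25 -> could be stanine 5
  z >= 0.25 -> could be stanine 6
  z < 0.75
  z < 1.25
  z < 1.75
Highest qualifying boundary gives stanine = 6

6


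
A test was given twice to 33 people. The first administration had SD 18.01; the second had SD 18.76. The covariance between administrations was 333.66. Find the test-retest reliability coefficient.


r = cov(X,Y) / (SD_X * SD_Y)
r = 333.66 / (18.01 * 18.76)
r = 333.66 / 337.8676
r = 0.9875

0.9875


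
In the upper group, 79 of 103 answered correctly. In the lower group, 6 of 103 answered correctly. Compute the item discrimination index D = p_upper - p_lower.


p_upper = 79/103 = 0.767
p_lower = 6/103 = 0.0583
D = 0.767 - 0.0583 = 0.7087

0.7087


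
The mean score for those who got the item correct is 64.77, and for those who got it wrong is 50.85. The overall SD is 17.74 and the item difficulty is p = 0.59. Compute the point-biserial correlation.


q = 1 - p = 0.41
rpb = ((M1 - M0) / SD) * sqrt(p * q)
rpb = ((64.77 - 50.85) / 17.74) * sqrt(0.59 * 0.41)
rpb = 0.3859

0.3859


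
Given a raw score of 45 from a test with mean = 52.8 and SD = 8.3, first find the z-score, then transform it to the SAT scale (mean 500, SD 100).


z = (X - mean) / SD = (45 - 52.8) / 8.3
z = -7.8 / 8.3
z = -0.9398
SAT-scale = SAT = 500 + 100z
Carry z at full precision (z = -7.8 / 8.3) into the conversion:
SAT-scale = 500 + 100 * (-7.8 / 8.3) = 500 + -780 / 8.3
SAT-scale = 500 + -93.9759
SAT-scale = 406.0241

406.0241


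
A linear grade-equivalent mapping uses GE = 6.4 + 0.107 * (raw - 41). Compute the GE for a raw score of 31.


raw - median = 31 - 41 = -10
slope * diff = 0.107 * -10 = -1.07
GE = 6.4 + -1.07
GE = 5.33

5.33


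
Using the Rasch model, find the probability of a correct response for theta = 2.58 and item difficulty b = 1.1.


theta - b = 2.58 - 1.1 = 1.48
exp(-(theta - b)) = exp(-1.48) = 0.2276
P = 1 / (1 + 0.2276)
P = 0.8146

0.8146


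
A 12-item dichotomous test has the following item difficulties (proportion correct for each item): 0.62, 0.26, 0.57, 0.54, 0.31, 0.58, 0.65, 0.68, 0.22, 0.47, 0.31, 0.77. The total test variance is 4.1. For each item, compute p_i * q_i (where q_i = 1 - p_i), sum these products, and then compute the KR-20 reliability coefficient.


For each item, compute p_i * q_i:
  Item 1: 0.62 * 0.38 = 0.2356
  Item 2: 0.26 * 0.74 = 0.1924
  Item 3: 0.57 * 0.43 = 0.2451
  Item 4: 0.54 * 0.46 = 0.2484
  Item 5: 0.31 * 0.69 = 0.2139
  Item 6: 0.58 * 0.42 = 0.2436
  Item 7: 0.65 * 0.35 = 0.2275
  Item 8: 0.68 * 0.32 = 0.2176
  Item 9: 0.22 * 0.78 = 0.1716
  Item 10: 0.47 * 0.53 = 0.2491
  Item 11: 0.31 * 0.69 = 0.2139
  Item 12: 0.77 * 0.23 = 0.1771
Sum(p_i * q_i) = 0.2356 + 0.1924 + 0.2451 + 0.2484 + 0.2139 + 0.2436 + 0.2275 + 0.2176 + 0.1716 + 0.2491 + 0.2139 + 0.1771 = 2.6358
KR-20 = (k/(k-1)) * (1 - Sum(p_i*q_i) / Var_total)
= (12/11) * (1 - 2.6358/4.1)
= 1.0909 * 0.3571
KR-20 = 0.3896

0.3896


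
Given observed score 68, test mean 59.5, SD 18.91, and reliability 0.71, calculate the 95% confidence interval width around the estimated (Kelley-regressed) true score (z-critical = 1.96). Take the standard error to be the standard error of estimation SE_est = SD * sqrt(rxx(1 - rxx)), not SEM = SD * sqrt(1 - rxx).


True score estimate = 0.71*68 + 0.29*59.5 = 65.535
SE_est = SD * sqrt(rxx * (1 - rxx)) = 18.91 * sqrt(0.71 * 0.29) = 18.91 * sqrt(0.2059) = 8.58064
CI = T_est +/- z * SE_est, so width = 2 * z * SE_est = 2 * 1.96 * 8.58064
Width = 33.6361

33.6361


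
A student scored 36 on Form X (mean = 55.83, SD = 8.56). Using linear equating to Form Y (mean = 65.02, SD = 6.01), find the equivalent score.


slope = SD_Y / SD_X = 6.01 / 8.56 ~ 0.7021
intercept = mean_Y - slope * mean_X = 65.02 - (6.01 / 8.56) * 55.83 ~ 25.8216
Y = slope * X + intercept. To avoid rounding drift from the rounded slope/intercept, evaluate the equivalent form Y = mean_Y + SD_Y * (X - mean_X) / SD_X at full precision:
Y = 65.02 + 6.01 * (36 - 55.83) / 8.56
Y = 65.02 - 6.01 * 19.83 / 8.56
Y = 65.02 - 119.1783 / 8.56
Y = 65.02 - 13.9227
Y = 51.0973

51.0973


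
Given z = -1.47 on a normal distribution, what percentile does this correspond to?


CDF(z) = 0.5 * (1 + erf(z/sqrt(2)))
erf(-1.0394) = -0.8584
CDF = 0.0708
Percentile rank = 0.0708 * 100 = 7.08

7.08


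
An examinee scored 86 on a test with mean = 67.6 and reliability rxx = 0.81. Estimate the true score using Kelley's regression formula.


T_est = rxx * X + (1 - rxx) * mean
T_est = 0.81 * 86 + 0.19 * 67.6
T_est = 69.66 + 12.844
T_est = 82.504

82.504


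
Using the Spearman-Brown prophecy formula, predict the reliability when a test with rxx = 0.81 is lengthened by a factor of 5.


r_new = (n * rxx) / (1 + (n-1) * rxx)
r_new = (5 * 0.81) / (1 + 4 * 0.81)
r_new = 4.05 / 4.24
r_new = 0.9552

0.9552


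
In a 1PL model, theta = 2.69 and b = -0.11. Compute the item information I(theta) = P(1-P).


P = 1/(1+exp(-(2.69--0.11))) = 0.9427
I = P*(1-P) = 0.9427 * 0.0573
I = 0.054

0.054


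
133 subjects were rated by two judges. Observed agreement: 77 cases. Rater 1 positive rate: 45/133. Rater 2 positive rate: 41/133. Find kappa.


P_o = 77/133 = 0.578947
P_e = (45*41 + 88*92) / 17689 = 0.561988
kappa = (P_o - P_e) / (1 - P_e)
kappa = (0.578947 - 0.561988) / (1 - 0.561988)
kappa = 0.0387

0.0387


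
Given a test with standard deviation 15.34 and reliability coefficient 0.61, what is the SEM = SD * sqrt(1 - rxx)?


SEM = SD * sqrt(1 - rxx)
SEM = 15.34 * sqrt(1 - 0.61)
SEM = 15.34 * sqrt(0.39) = 15.34 * 0.6245
SEM = 9.5798

9.5798


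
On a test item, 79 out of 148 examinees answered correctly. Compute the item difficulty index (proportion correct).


Item difficulty p = number correct / total examinees
p = 79 / 148
p = 0.5338

0.5338


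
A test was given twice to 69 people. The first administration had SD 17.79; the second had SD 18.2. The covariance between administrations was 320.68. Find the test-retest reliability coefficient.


r = cov(X,Y) / (SD_X * SD_Y)
r = 320.68 / (17.79 * 18.2)
r = 320.68 / 323.778
r = 0.9904

0.9904


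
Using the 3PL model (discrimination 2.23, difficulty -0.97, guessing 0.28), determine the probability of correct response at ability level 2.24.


logit = 2.23*(2.24 - -0.97) = 7.1583
P* = 1/(1 + exp(-7.1583)) = 0.9992
P = 0.28 + (1 - 0.28) * 0.9992
P = 0.9994

0.9994


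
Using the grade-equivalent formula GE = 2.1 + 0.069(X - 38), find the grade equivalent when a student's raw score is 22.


raw - median = 22 - 38 = -16
slope * diff = 0.069 * -16 = -1.104
GE = 2.1 + -1.104
GE = 0.996

0.996


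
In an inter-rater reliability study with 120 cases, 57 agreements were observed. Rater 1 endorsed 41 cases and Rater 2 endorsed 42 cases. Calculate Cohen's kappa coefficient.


P_o = 57/120 = 0.475
P_e = (41*42 + 79*78) / 14400 = 0.5475
kappa = (P_o - P_e) / (1 - P_e)
kappa = (0.475 - 0.5475) / (1 - 0.5475)
kappa = -0.1602

-0.1602


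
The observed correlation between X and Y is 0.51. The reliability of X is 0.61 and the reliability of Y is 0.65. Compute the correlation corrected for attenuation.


r_corrected = rxy / sqrt(rxx * ryy)
= 0.51 / sqrt(0.61 * 0.65)
= 0.51 / sqrt(0.3965)
= 0.51 / 0.629682
r_corrected = 0.8099

0.8099


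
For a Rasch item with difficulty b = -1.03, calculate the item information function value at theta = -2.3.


P = 1/(1+exp(-(-2.3--1.03))) = 0.2193
I = P*(1-P) = 0.2193 * 0.7807
I = 0.1712

0.1712


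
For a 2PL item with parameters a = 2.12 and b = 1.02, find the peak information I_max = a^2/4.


For 2PL, max info at theta = b = 1.02
I_max = a^2 / 4 = 2.12^2 / 4
= 4.4944 / 4
I_max = 1.1236

1.1236


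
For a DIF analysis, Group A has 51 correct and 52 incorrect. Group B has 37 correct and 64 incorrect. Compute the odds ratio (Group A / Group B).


Odds_A = 51/52 = 0.9808
Odds_B = 37/64 = 0.5781
OR = Odds_A / Odds_B = 0.9808 / 0.5781
Exactly, OR = (51 * 64) / (52 * 37) = 3264 / 1924
OR = 1.6965

1.6965


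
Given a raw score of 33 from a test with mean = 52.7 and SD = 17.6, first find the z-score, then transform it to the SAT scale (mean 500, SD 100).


z = (X - mean) / SD = (33 - 52.7) / 17.6
z = -19.7 / 17.6
z = -1.1193
SAT-scale = SAT = 500 + 100z
Carry z at full precision (z = -19.7 / 17.6) into the conversion:
SAT-scale = 500 + 100 * (-19.7 / 17.6) = 500 + -1970 / 17.6
SAT-scale = 500 + -111.9318
SAT-scale = 388.0682

388.0682


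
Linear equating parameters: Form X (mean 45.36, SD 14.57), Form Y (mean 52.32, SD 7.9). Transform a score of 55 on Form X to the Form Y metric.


slope = SD_Y / SD_X = 7.9 / 14.57 ~ 0.5422
intercept = mean_Y - slope * mean_X = 52.32 - (7.9 / 14.57) * 45.36 ~ 27.7254
Y = slope * X + intercept. To avoid rounding drift from the rounded slope/intercept, evaluate the equivalent form Y = mean_Y + SD_Y * (X - mean_X) / SD_X at full precision:
Y = 52.32 + 7.9 * (55 - 45.36) / 14.57
Y = 52.32 + 7.9 * 9.64 / 14.57
Y = 52.32 + 76.156 / 14.57
Y = 52.32 + 5.2269
Y = 57.5469

57.5469


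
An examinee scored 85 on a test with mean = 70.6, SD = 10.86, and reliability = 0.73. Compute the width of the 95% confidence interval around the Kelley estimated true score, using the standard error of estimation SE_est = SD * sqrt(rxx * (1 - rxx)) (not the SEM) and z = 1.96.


True score estimate = 0.73*85 + 0.27*70.6 = 81.112
SE_est = SD * sqrt(rxx * (1 - rxx)) = 10.86 * sqrt(0.73 * 0.27) = 10.86 * sqrt(0.1971) = 4.8214
CI = T_est +/- z * SE_est, so width = 2 * z * SE_est = 2 * 1.96 * 4.8214
Width = 18.8999

18.8999


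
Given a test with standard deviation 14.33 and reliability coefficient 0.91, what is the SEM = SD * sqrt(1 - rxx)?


SEM = SD * sqrt(1 - rxx)
SEM = 14.33 * sqrt(1 - 0.91)
SEM = 14.33 * sqrt(0.09) = 14.33 * 0.3
SEM = 4.299

4.299


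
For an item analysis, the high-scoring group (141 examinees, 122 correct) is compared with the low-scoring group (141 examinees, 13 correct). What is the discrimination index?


p_upper = 122/141 = 0.8652
p_lower = 13/141 = 0.0922
D = 0.8652 - 0.0922 = 0.773

0.773


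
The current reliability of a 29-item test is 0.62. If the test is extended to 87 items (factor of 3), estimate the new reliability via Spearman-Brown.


r_new = (n * rxx) / (1 + (n-1) * rxx)
r_new = (3 * 0.62) / (1 + 2 * 0.62)
r_new = 1.86 / 2.24
r_new = 0.8304

0.8304


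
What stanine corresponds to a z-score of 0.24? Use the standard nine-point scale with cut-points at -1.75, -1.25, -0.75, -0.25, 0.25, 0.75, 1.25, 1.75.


Stanine boundaries: [-1.75, -1.25, -0.75, -0.25, 0.25, 0.75, 1.25, 1.75]
z = 0.24
Check each boundary:
  z >= -1.75 -> could be stanine 2
  z >= -1.25 -> could be stanine 3
  z >= -0.75 -> could be stanine 4
  z >= -0.25 -> could be stanine 5
  z < 0.25
  z < 0.75
  z < 1.25
  z < 1.75
Highest qualifying boundary gives stanine = 5

5


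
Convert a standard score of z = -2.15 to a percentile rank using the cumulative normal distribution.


CDF(z) = 0.5 * (1 + erf(z/sqrt(2)))
erf(-1.5203) = -0.9684
CDF = 0.0158
Percentile rank = 0.0158 * 100 = 1.58

1.58


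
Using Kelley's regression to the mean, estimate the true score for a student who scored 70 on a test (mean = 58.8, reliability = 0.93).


T_est = rxx * X + (1 - rxx) * mean
T_est = 0.93 * 70 + 0.07 * 58.8
T_est = 65.1 + 4.116
T_est = 69.216

69.216


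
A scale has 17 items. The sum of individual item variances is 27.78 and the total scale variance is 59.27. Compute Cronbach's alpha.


alpha = (k/(k-1)) * (1 - sum(si^2)/s_total^2)
= (17/16) * (1 - 27.78/59.27)
alpha = 0.5645

0.5645


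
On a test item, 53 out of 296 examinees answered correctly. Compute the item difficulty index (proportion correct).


Item difficulty p = number correct / total examinees
p = 53 / 296
p = 0.1791

0.1791


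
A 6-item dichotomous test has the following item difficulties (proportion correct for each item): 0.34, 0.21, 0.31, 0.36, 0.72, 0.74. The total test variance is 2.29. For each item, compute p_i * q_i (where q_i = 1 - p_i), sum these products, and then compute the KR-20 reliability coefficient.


For each item, compute p_i * q_i:
  Item 1: 0.34 * 0.66 = 0.2244
  Item 2: 0.21 * 0.79 = 0.1659
  Item 3: 0.31 * 0.69 = 0.2139
  Item 4: 0.36 * 0.64 = 0.2304
  Item 5: 0.72 * 0.28 = 0.2016
  Item 6: 0.74 * 0.26 = 0.1924
Sum(p_i * q_i) = 0.2244 + 0.1659 + 0.2139 + 0.2304 + 0.2016 + 0.1924 = 1.2286
KR-20 = (k/(k-1)) * (1 - Sum(p_i*q_i) / Var_total)
= (6/5) * (1 - 1.2286/2.29)
= 1.2 * 0.4635
KR-20 = 0.5562

0.5562


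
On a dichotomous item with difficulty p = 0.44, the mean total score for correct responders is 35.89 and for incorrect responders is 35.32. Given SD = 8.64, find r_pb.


q = 1 - p = 0.56
rpb = ((M1 - M0) / SD) * sqrt(p * q)
rpb = ((35.89 - 35.32) / 8.64) * sqrt(0.44 * 0.56)
rpb = 0.0327

0.0327


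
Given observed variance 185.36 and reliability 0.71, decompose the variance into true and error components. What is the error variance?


var_true = rxx * var_obs = 0.71 * 185.36 = 131.6056
var_error = var_obs - var_true
var_error = 185.36 - 131.6056
var_error = 53.7544

53.7544


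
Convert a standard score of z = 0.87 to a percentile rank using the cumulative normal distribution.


CDF(z) = 0.5 * (1 + erf(z/sqrt(2)))
erf(0.6152) = 0.6157
CDF = 0.8078
Percentile rank = 0.8078 * 100 = 80.78

80.78


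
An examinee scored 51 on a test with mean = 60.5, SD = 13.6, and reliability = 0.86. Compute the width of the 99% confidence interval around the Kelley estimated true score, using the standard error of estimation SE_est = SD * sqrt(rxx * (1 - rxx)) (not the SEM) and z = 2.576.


True score estimate = 0.86*51 + 0.14*60.5 = 52.33
SE_est = SD * sqrt(rxx * (1 - rxx)) = 13.6 * sqrt(0.86 * 0.14) = 13.6 * sqrt(0.1204) = 4.719024
CI = T_est +/- z * SE_est, so width = 2 * z * SE_est = 2 * 2.576 * 4.719024
Width = 24.3124

24.3124


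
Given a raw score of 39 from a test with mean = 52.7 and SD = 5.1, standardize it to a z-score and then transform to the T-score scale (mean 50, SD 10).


z = (X - mean) / SD = (39 - 52.7) / 5.1
z = -13.7 / 5.1
z = -2.6863
T-score = T = 50 + 10z
Carry z at full precision (z = -13.7 / 5.1) into the conversion:
T-score = 50 + 10 * (-13.7 / 5.1) = 50 + -137 / 5.1
T-score = 50 + -26.8627
T-score = 23.1373

23.1373


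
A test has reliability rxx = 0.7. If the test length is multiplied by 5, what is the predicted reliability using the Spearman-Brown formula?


r_new = (n * rxx) / (1 + (n-1) * rxx)
r_new = (5 * 0.7) / (1 + 4 * 0.7)
r_new = 3.5 / 3.8
r_new = 0.9211

0.9211


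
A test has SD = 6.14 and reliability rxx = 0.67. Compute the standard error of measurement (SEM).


SEM = SD * sqrt(1 - rxx)
SEM = 6.14 * sqrt(1 - 0.67)
SEM = 6.14 * sqrt(0.33) = 6.14 * 0.574456
SEM = 3.5272

3.5272


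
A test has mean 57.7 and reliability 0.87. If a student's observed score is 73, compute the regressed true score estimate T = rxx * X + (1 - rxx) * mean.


T_est = rxx * X + (1 - rxx) * mean
T_est = 0.87 * 73 + 0.13 * 57.7
T_est = 63.51 + 7.501
T_est = 71.011

71.011


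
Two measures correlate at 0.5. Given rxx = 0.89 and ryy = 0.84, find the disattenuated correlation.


r_corrected = rxy / sqrt(rxx * ryy)
= 0.5 / sqrt(0.89 * 0.84)
= 0.5 / sqrt(0.7476)
= 0.5 / 0.864639
r_corrected = 0.5783

0.5783


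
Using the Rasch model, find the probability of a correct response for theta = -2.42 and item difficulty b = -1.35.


theta - b = -2.42 - -1.35 = -1.07
exp(-(theta - b)) = exp(1.07) = 2.9154
P = 1 / (1 + 2.9154)
P = 0.2554

0.2554


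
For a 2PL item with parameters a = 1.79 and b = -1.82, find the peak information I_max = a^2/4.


For 2PL, max info at theta = b = -1.82
I_max = a^2 / 4 = 1.79^2 / 4
= 3.2041 / 4
I_max = 0.801

0.801


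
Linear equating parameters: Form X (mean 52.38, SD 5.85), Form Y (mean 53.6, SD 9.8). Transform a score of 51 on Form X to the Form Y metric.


slope = SD_Y / SD_X = 9.8 / 5.85 ~ 1.6752
intercept = mean_Y - slope * mean_X = 53.6 - (9.8 / 5.85) * 52.38 ~ -34.1477
Y = slope * X + intercept. To avoid rounding drift from the rounded slope/intercept, evaluate the equivalent form Y = mean_Y + SD_Y * (X - mean_X) / SD_X at full precision:
Y = 53.6 + 9.8 * (51 - 52.38) / 5.85
Y = 53.6 - 9.8 * 1.38 / 5.85
Y = 53.6 - 13.524 / 5.85
Y = 53.6 - 2.3118
Y = 51.2882

51.2882


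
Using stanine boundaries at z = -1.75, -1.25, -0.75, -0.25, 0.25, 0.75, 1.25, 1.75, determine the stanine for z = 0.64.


Stanine boundaries: [-1.75, -1.25, -0.75, -0.25, 0.25, 0.75, 1.25, 1.75]
z = 0.64
Check each boundary:
  z >= -1.75 -> could be stanine 2
  z >= -1.25 -> could be stanine 3
  z >= -0.75 -> could be stanine 4
  z >= -0.25 -> could be stanine 5
  z >= 0.25 -> could be stanine 6
  z < 0.75
  z < 1.25
  z < 1.75
Highest qualifying boundary gives stanine = 6

6


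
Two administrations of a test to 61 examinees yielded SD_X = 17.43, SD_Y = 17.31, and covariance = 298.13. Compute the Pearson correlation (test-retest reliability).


r = cov(X,Y) / (SD_X * SD_Y)
r = 298.13 / (17.43 * 17.31)
r = 298.13 / 301.7133
r = 0.9881

0.9881


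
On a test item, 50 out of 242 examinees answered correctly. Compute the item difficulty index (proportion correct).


Item difficulty p = number correct / total examinees
p = 50 / 242
p = 0.2066

0.2066


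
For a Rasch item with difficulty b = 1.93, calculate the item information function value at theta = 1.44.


P = 1/(1+exp(-(1.44-1.93))) = 0.3799
I = P*(1-P) = 0.3799 * 0.6201
I = 0.2356

0.2356


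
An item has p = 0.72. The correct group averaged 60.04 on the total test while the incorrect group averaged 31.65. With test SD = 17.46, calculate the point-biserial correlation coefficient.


q = 1 - p = 0.28
rpb = ((M1 - M0) / SD) * sqrt(p * q)
rpb = ((60.04 - 31.65) / 17.46) * sqrt(0.72 * 0.28)
rpb = 0.7301

0.7301


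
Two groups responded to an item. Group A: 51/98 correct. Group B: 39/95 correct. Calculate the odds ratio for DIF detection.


Odds_A = 51/47 = 1.0851
Odds_B = 39/56 = 0.6964
OR = Odds_A / Odds_B = 1.0851 / 0.6964
Exactly, OR = (51 * 56) / (47 * 39) = 2856 / 1833
OR = 1.5581

1.5581


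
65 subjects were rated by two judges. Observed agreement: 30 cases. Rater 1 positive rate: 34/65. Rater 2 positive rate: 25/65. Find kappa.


P_o = 30/65 = 0.461538
P_e = (34*25 + 31*40) / 4225 = 0.494675
kappa = (P_o - P_e) / (1 - P_e)
kappa = (0.461538 - 0.494675) / (1 - 0.494675)
kappa = -0.0656

-0.0656


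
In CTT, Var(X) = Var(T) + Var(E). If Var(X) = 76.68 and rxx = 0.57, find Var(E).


var_true = rxx * var_obs = 0.57 * 76.68 = 43.7076
var_error = var_obs - var_true
var_error = 76.68 - 43.7076
var_error = 32.9724

32.9724


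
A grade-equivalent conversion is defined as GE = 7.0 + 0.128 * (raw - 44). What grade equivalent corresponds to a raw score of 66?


raw - median = 66 - 44 = 22
slope * diff = 0.128 * 22 = 2.816
GE = 7.0 + 2.816
GE = 9.816

9.816


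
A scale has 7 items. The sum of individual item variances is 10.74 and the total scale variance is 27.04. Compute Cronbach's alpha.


alpha = (k/(k-1)) * (1 - sum(si^2)/s_total^2)
= (7/6) * (1 - 10.74/27.04)
alpha = 0.7033

0.7033


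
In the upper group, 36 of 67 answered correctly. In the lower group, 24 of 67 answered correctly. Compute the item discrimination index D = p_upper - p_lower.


p_upper = 36/67 = 0.5373
p_lower = 24/67 = 0.3582
D = 0.5373 - 0.3582 = 0.1791

0.1791


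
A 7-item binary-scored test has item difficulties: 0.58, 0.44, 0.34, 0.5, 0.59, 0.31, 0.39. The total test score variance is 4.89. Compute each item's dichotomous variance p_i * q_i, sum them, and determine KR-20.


For each item, compute p_i * q_i:
  Item 1: 0.58 * 0.42 = 0.2436
  Item 2: 0.44 * 0.56 = 0.2464
  Item 3: 0.34 * 0.66 = 0.2244
  Item 4: 0.5 * 0.5 = 0.25
  Item 5: 0.59 * 0.41 = 0.2419
  Item 6: 0.31 * 0.69 = 0.2139
  Item 7: 0.39 * 0.61 = 0.2379
Sum(p_i * q_i) = 0.2436 + 0.2464 + 0.2244 + 0.25 + 0.2419 + 0.2139 + 0.2379 = 1.6581
KR-20 = (k/(k-1)) * (1 - Sum(p_i*q_i) / Var_total)
= (7/6) * (1 - 1.6581/4.89)
= 1.1667 * 0.6609
KR-20 = 0.7711

0.7711


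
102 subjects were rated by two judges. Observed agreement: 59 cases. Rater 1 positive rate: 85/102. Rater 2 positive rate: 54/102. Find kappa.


P_o = 59/102 = 0.578431
P_e = (85*54 + 17*48) / 10404 = 0.519608
kappa = (P_o - P_e) / (1 - P_e)
kappa = (0.578431 - 0.519608) / (1 - 0.519608)
kappa = 0.1224

0.1224


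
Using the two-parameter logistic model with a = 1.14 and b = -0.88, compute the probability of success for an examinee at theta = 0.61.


a*(theta - b) = 1.14 * (0.61 - -0.88) = 1.6986
exp(-1.6986) = 0.1829
P = 1 / (1 + 0.1829)
P = 0.8454

0.8454


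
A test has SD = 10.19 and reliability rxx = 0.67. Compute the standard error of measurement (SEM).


SEM = SD * sqrt(1 - rxx)
SEM = 10.19 * sqrt(1 - 0.67)
SEM = 10.19 * sqrt(0.33) = 10.19 * 0.574456
SEM = 5.8537

5.8537


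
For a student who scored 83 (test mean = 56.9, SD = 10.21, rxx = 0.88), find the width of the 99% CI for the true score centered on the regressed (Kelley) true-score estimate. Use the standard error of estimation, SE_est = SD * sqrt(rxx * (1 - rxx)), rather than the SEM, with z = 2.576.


True score estimate = 0.88*83 + 0.12*56.9 = 79.868
SE_est = SD * sqrt(rxx * (1 - rxx)) = 10.21 * sqrt(0.88 * 0.12) = 10.21 * sqrt(0.1056) = 3.317857
CI = T_est +/- z * SE_est, so width = 2 * z * SE_est = 2 * 2.576 * 3.317857
Width = 17.0936

17.0936


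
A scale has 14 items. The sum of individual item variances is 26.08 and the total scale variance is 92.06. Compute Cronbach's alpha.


alpha = (k/(k-1)) * (1 - sum(si^2)/s_total^2)
= (14/13) * (1 - 26.08/92.06)
alpha = 0.7718

0.7718


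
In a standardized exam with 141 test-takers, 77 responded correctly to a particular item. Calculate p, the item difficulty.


Item difficulty p = number correct / total examinees
p = 77 / 141
p = 0.5461

0.5461


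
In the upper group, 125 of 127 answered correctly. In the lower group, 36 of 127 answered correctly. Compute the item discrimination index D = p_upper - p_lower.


p_upper = 125/127 = 0.9843
p_lower = 36/127 = 0.2835
D = 0.9843 - 0.2835 = 0.7008

0.7008


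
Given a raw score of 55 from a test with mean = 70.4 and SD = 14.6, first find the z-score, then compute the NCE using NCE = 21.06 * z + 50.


z = (X - mean) / SD = (55 - 70.4) / 14.6
z = -15.4 / 14.6
z = -1.0548
NCE = NCE = 21.06z + 50
Carry z at full precision (z = -15.4 / 14.6) into the conversion:
NCE = 21.06 * (-15.4 / 14.6) + 50 = -324.324 / 14.6 + 50
NCE = -22.214 + 50
NCE = 27.786

27.786


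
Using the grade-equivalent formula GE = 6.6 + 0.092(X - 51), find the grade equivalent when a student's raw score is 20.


raw - median = 20 - 51 = -31
slope * diff = 0.092 * -31 = -2.852
GE = 6.6 + -2.852
GE = 3.748

3.748


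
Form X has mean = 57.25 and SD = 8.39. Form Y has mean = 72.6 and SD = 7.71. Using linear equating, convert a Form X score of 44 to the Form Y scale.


slope = SD_Y / SD_X = 7.71 / 8.39 ~ 0.919
intercept = mean_Y - slope * mean_X = 72.6 - (7.71 / 8.39) * 57.25 ~ 19.99
Y = slope * X + intercept. To avoid rounding drift from the rounded slope/intercept, evaluate the equivalent form Y = mean_Y + SD_Y * (X - mean_X) / SD_X at full precision:
Y = 72.6 + 7.71 * (44 - 57.25) / 8.39
Y = 72.6 - 7.71 * 13.25 / 8.39
Y = 72.6 - 102.1575 / 8.39
Y = 72.6 - 12.1761
Y = 60.4239

60.4239


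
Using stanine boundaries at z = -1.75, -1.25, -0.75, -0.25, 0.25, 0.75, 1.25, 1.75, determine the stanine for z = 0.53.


Stanine boundaries: [-1.75, -1.25, -0.75, -0.25, 0.25, 0.75, 1.25, 1.75]
z = 0.53
Check each boundary:
  z >= -1.75 -> could be stanine 2
  z >= -1.25 -> could be stanine 3
  z >= -0.75 -> could be stanine 4
  z >= -0.25 -> could be stanine 5
  z >= 0.25 -> could be stanine 6
  z < 0.75
  z < 1.25
  z < 1.75
Highest qualifying boundary gives stanine = 6

6


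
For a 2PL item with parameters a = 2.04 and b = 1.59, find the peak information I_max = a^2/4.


For 2PL, max info at theta = b = 1.59
I_max = a^2 / 4 = 2.04^2 / 4
= 4.1616 / 4
I_max = 1.0404

1.0404


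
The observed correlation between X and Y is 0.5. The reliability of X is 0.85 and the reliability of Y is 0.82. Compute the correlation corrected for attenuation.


r_corrected = rxy / sqrt(rxx * ryy)
= 0.5 / sqrt(0.85 * 0.82)
= 0.5 / sqrt(0.697)
= 0.5 / 0.834865
r_corrected = 0.5989

0.5989


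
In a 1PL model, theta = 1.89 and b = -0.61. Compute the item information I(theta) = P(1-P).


P = 1/(1+exp(-(1.89--0.61))) = 0.9241
I = P*(1-P) = 0.9241 * 0.0759
I = 0.0701

0.0701


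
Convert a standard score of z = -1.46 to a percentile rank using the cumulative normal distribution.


CDF(z) = 0.5 * (1 + erf(z/sqrt(2)))
erf(-1.0324) = -0.8557
CDF = 0.0721
Percentile rank = 0.0721 * 100 = 7.21

7.21


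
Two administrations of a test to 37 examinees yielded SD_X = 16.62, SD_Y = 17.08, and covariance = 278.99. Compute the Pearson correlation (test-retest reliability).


r = cov(X,Y) / (SD_X * SD_Y)
r = 278.99 / (16.62 * 17.08)
r = 278.99 / 283.8696
r = 0.9828

0.9828


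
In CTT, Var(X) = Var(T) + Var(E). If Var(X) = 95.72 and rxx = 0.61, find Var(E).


var_true = rxx * var_obs = 0.61 * 95.72 = 58.3892
var_error = var_obs - var_true
var_error = 95.72 - 58.3892
var_error = 37.3308

37.3308


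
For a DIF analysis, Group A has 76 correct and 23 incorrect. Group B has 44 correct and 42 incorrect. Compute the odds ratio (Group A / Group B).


Odds_A = 76/23 = 3.3043
Odds_B = 44/42 = 1.0476
OR = Odds_A / Odds_B = 3.3043 / 1.0476
Exactly, OR = (76 * 42) / (23 * 44) = 3192 / 1012
OR = 3.1542

3.1542


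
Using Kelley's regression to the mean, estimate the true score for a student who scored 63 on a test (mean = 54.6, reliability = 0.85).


T_est = rxx * X + (1 - rxx) * mean
T_est = 0.85 * 63 + 0.15 * 54.6
T_est = 53.55 + 8.19
T_est = 61.74

61.74


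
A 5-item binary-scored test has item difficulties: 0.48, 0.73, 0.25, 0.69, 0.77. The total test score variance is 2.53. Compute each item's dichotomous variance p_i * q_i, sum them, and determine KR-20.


For each item, compute p_i * q_i:
  Item 1: 0.48 * 0.52 = 0.2496
  Item 2: 0.73 * 0.27 = 0.1971
  Item 3: 0.25 * 0.75 = 0.1875
  Item 4: 0.69 * 0.31 = 0.2139
  Item 5: 0.77 * 0.23 = 0.1771
Sum(p_i * q_i) = 0.2496 + 0.1971 + 0.1875 + 0.2139 + 0.1771 = 1.0252
KR-20 = (k/(k-1)) * (1 - Sum(p_i*q_i) / Var_total)
= (5/4) * (1 - 1.0252/2.53)
= 1.25 * 0.5948
KR-20 = 0.7435

0.7435


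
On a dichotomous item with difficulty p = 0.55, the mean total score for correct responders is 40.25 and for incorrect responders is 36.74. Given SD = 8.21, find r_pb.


q = 1 - p = 0.45
rpb = ((M1 - M0) / SD) * sqrt(p * q)
rpb = ((40.25 - 36.74) / 8.21) * sqrt(0.55 * 0.45)
rpb = 0.2127

0.2127


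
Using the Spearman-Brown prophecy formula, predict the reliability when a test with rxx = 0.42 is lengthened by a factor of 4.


r_new = (n * rxx) / (1 + (n-1) * rxx)
r_new = (4 * 0.42) / (1 + 3 * 0.42)
r_new = 1.68 / 2.26
r_new = 0.7434

0.7434


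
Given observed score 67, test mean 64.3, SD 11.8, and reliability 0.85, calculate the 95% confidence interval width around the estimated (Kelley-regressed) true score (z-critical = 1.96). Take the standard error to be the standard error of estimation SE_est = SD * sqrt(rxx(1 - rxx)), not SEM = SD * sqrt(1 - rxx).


True score estimate = 0.85*67 + 0.15*64.3 = 66.595
SE_est = SD * sqrt(rxx * (1 - rxx)) = 11.8 * sqrt(0.85 * 0.15) = 11.8 * sqrt(0.1275) = 4.213443
CI = T_est +/- z * SE_est, so width = 2 * z * SE_est = 2 * 1.96 * 4.213443
Width = 16.5167

16.5167


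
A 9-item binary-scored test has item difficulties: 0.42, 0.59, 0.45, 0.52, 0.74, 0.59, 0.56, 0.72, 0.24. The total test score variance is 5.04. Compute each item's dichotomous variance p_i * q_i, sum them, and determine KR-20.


For each item, compute p_i * q_i:
  Item 1: 0.42 * 0.58 = 0.2436
  Item 2: 0.59 * 0.41 = 0.2419
  Item 3: 0.45 * 0.55 = 0.2475
  Item 4: 0.52 * 0.48 = 0.2496
  Item 5: 0.74 * 0.26 = 0.1924
  Item 6: 0.59 * 0.41 = 0.2419
  Item 7: 0.56 * 0.44 = 0.2464
  Item 8: 0.72 * 0.28 = 0.2016
  Item 9: 0.24 * 0.76 = 0.1824
Sum(p_i * q_i) = 0.2436 + 0.2419 + 0.2475 + 0.2496 + 0.1924 + 0.2419 + 0.2464 + 0.2016 + 0.1824 = 2.0473
KR-20 = (k/(k-1)) * (1 - Sum(p_i*q_i) / Var_total)
= (9/8) * (1 - 2.0473/5.04)
= 1.125 * 0.5938
KR-20 = 0.668

0.668


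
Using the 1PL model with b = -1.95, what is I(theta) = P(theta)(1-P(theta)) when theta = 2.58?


P = 1/(1+exp(-(2.58--1.95))) = 0.9893
I = P*(1-P) = 0.9893 * 0.0107
I = 0.0106

0.0106


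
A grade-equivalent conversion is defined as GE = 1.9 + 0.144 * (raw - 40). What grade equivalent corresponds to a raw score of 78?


raw - median = 78 - 40 = 38
slope * diff = 0.144 * 38 = 5.472
GE = 1.9 + 5.472
GE = 7.372

7.372


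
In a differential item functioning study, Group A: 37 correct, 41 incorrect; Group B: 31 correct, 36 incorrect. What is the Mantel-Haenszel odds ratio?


Odds_A = 37/41 = 0.9024
Odds_B = 31/36 = 0.8611
OR = Odds_A / Odds_B = 0.9024 / 0.8611
Exactly, OR = (37 * 36) / (41 * 31) = 1332 / 1271
OR = 1.048

1.048


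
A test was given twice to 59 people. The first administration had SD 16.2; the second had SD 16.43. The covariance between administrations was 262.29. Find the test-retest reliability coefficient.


r = cov(X,Y) / (SD_X * SD_Y)
r = 262.29 / (16.2 * 16.43)
r = 262.29 / 266.166
r = 0.9854

0.9854


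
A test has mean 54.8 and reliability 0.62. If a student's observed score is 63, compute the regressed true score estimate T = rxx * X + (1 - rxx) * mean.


T_est = rxx * X + (1 - rxx) * mean
T_est = 0.62 * 63 + 0.38 * 54.8
T_est = 39.06 + 20.824
T_est = 59.884

59.884


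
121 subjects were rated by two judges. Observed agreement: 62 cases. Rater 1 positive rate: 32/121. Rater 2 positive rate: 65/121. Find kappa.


P_o = 62/121 = 0.512397
P_e = (32*65 + 89*56) / 14641 = 0.482481
kappa = (P_o - P_e) / (1 - P_e)
kappa = (0.512397 - 0.482481) / (1 - 0.482481)
kappa = 0.0578

0.0578


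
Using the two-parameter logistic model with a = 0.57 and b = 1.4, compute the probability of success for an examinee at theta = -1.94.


a*(theta - b) = 0.57 * (-1.94 - 1.4) = -1.9038
exp(--1.9038) = 6.7113
P = 1 / (1 + 6.7113)
P = 0.1297

0.1297


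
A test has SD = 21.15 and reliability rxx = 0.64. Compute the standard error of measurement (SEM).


SEM = SD * sqrt(1 - rxx)
SEM = 21.15 * sqrt(1 - 0.64)
SEM = 21.15 * sqrt(0.36) = 21.15 * 0.6
SEM = 12.69

12.69
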